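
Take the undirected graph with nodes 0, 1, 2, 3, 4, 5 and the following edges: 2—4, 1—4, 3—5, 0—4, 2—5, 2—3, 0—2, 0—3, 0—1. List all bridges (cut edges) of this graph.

The edges on the cycle 0-1-4-2-0 are not bridges since each lies on that cycle.
Every edge lies on some cycle, so there are no bridges.

none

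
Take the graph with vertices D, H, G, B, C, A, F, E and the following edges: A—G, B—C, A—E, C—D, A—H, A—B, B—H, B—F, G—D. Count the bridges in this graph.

2

The edges on the cycle A-B-H-A are not bridges since each lies on that cycle.
But removing F—B disconnects F from B; removing A—E disconnects A from E — these are bridges.
That makes 2 bridges.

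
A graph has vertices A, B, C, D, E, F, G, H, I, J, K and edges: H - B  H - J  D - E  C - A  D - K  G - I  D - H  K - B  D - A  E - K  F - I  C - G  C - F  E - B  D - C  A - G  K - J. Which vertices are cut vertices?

Removing D increases the component count from 1 to 2, so D is a cut vertex.
By contrast removing H leaves 1 component; it is not a cut vertex. No other vertex is a cut vertex either.

D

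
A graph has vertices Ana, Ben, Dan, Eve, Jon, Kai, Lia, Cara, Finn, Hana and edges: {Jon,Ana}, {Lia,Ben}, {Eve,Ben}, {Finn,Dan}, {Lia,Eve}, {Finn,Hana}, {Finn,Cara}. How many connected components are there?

Kai is isolated — a component by itself.
Starting from Ana we can reach Ana, Jon. That is one component of size 2.
Starting from Ben we can reach Ben, Eve, Lia. That is one component of size 3.
Starting from Dan we can reach Dan, Cara, Finn, Hana. That is one component of size 4.
Total: 4 components.

4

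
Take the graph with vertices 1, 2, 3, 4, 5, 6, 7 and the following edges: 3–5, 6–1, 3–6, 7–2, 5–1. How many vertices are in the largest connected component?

4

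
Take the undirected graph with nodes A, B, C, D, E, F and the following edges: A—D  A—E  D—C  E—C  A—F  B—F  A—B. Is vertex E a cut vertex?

No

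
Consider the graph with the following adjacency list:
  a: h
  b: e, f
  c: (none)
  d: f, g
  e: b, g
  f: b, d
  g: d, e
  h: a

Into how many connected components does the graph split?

c is isolated — a component by itself.
Starting from a we can reach a, h. That is one component of size 2.
Starting from b we can reach b, d, e, f, g. That is one component of size 5.
Total: 3 components.

3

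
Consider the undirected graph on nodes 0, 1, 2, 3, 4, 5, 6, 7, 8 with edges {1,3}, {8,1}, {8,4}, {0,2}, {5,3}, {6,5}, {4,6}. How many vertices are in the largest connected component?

7 is isolated — a component by itself.
Starting from 0 we can reach 0, 2. That is one component of size 2.
Starting from 1 we can reach 1, 3, 4, 5, 6, 8. That is one component of size 6.
The largest has 6 vertices.

6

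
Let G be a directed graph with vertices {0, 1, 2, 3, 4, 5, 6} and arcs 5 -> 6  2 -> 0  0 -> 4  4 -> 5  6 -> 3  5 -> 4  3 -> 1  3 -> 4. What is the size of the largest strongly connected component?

{3, 4, 5, 6} are all mutually reachable — one SCC of size 4.
{0} is an SCC by itself.
{2} is an SCC by itself.
{1} is an SCC by itself.
The largest has 4 vertices.

4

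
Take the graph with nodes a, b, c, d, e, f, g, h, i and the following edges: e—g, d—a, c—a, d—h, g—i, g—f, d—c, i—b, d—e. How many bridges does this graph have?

The edges on the cycle d-c-a-d are not bridges since each lies on that cycle.
But removing d—e disconnects d from e; removing e—g disconnects e from g; removing h—d disconnects h from d; removing g—f disconnects g from f — these are bridges.
In total 6 edges are bridges.

6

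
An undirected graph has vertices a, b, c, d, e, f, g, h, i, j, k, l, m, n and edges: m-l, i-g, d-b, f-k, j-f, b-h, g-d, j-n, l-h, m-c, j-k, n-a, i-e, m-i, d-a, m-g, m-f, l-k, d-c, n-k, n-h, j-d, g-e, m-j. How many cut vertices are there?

0

Removing h, for instance, still leaves 1 component. No single vertex removal increases the component count — the graph has no articulation points.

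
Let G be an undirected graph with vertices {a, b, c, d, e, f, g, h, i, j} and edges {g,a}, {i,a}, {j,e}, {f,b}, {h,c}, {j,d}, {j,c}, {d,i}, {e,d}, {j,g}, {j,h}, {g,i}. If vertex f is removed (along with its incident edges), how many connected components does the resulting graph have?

With f gone, the remaining components are: {b}; {a, c, d, e, g, h, i, j}.
That is 2 components.

2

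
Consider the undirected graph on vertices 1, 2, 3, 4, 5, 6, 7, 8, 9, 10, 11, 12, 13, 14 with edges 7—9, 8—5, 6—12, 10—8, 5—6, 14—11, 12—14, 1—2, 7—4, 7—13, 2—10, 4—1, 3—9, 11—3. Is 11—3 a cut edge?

After removing 11—3, the path 11-14-12-6-5-8-10-2-1-4-7-9-3 still connects them, so the edge is not a bridge.

No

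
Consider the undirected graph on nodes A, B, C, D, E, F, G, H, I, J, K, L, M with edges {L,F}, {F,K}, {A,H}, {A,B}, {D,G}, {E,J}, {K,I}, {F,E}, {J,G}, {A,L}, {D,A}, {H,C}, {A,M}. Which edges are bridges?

The edges on the cycle D-A-L-F-E-J-G-D are not bridges since each lies on that cycle.
But removing A–H disconnects A from H; removing A–B disconnects A from B; removing K–F disconnects K from F; removing C–H disconnects C from H — these are bridges.
In total 6 edges are bridges.

A-B, A-H, A-M, C-H, F-K, I-K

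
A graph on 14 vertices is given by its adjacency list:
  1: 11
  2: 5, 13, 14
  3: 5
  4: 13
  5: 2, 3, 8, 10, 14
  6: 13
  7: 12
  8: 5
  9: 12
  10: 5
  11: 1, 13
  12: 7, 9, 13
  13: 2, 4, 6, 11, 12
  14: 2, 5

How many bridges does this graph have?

11

The edges on the cycle 5-14-2-5 are not bridges since each lies on that cycle.
But removing 13-12 disconnects 13 from 12; removing 5-3 disconnects 5 from 3; removing 2-13 disconnects 2 from 13; removing 13-4 disconnects 13 from 4 — these are bridges.
In total 11 edges are bridges.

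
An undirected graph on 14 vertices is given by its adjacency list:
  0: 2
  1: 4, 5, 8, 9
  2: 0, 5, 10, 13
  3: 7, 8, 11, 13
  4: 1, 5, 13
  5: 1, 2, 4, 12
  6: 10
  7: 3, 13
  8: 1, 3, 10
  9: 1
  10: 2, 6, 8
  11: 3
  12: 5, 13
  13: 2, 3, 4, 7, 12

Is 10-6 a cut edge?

Removing 10-6 leaves no path between 10 and 6: the component count goes from 1 to 2. So it is a bridge.

Yes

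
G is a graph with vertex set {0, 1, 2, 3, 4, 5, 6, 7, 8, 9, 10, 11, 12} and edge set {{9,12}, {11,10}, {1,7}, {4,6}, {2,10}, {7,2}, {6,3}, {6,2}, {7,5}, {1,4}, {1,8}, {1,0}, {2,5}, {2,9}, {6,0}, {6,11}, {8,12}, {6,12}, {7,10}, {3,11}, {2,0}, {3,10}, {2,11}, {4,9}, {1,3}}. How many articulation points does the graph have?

0

Removing 3, for instance, still leaves 1 component. No single vertex removal increases the component count — the graph has no articulation points.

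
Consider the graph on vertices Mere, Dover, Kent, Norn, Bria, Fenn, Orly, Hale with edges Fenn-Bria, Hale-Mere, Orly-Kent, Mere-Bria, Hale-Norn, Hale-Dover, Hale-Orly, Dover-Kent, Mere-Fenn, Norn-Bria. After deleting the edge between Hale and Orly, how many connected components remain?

1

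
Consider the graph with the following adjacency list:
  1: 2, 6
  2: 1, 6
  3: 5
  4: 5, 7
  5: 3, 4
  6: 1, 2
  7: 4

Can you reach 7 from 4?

Yes

From 4 we can reach 3, 4, 5, 7, which includes 7.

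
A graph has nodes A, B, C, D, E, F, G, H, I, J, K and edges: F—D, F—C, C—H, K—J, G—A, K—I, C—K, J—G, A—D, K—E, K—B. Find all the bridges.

B-K, C-H, E-K, I-K

The edges on the cycle F-C-K-J-G-A-D-F are not bridges since each lies on that cycle.
But removing I—K disconnects I from K; removing K—E disconnects K from E; removing C—H disconnects C from H; removing K—B disconnects K from B — these are bridges.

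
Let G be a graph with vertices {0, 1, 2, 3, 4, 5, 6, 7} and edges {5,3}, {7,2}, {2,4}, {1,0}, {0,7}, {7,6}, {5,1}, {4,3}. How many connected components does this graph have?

Starting from 0 we can reach 0, 1, 2, 3, 4, 5, 6, 7. That is one component of size 8.
Total: 1 component.

1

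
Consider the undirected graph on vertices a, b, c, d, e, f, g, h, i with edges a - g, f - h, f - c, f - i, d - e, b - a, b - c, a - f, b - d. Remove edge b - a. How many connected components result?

1

b and a are still connected via b-c-f-a, so the component count stays at 1.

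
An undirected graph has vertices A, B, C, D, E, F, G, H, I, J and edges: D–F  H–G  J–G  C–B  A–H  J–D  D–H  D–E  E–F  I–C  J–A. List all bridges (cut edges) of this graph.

B-C, C-I

The edges on the cycle D-E-F-D are not bridges since each lies on that cycle.
But removing C–B disconnects C from B; removing C–I disconnects C from I — these are bridges.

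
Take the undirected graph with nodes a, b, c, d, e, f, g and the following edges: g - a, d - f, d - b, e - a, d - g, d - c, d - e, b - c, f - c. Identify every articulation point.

Removing d increases the component count from 1 to 2, so d is a cut vertex.
By contrast removing a leaves 1 component; it is not a cut vertex. No other vertex is a cut vertex either.

d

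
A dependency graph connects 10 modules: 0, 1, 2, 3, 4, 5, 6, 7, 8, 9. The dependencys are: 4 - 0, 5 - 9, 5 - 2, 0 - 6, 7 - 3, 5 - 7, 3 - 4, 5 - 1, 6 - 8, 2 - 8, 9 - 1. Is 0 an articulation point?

No

Deleting 0 leaves 1 component (was 1) (its neighbors 4, 6 remain connected to each other), so 0 is not a cut vertex.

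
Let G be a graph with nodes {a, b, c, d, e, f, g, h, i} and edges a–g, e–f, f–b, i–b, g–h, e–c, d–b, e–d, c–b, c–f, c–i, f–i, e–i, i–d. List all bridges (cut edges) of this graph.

The edges on the cycle e-c-i-f-e are not bridges since each lies on that cycle.
But removing a–g disconnects a from g; removing h–g disconnects h from g — these are bridges.

a-g, g-h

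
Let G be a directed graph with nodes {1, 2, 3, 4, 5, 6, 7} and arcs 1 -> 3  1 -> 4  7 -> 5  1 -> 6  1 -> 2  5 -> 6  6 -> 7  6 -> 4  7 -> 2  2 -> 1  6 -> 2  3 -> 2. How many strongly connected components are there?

{1, 2, 3, 5, 6, 7} are all mutually reachable — one SCC of size 6.
{4} is an SCC by itself.
That gives 2 strongly connected components.

2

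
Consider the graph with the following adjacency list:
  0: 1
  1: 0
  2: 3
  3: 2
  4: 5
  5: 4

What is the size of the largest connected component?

2

Starting from 4 we can reach 4, 5. That is one component of size 2.
Starting from 2 we can reach 2, 3. That is one component of size 2.
Starting from 0 we can reach 0, 1. That is one component of size 2.
The largest has 2 vertices.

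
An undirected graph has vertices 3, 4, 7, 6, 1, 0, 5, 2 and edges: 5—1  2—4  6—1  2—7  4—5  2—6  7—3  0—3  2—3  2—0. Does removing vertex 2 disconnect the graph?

Deleting 2 raises the number of components from 1 to 2, so 2 is a cut vertex.

Yes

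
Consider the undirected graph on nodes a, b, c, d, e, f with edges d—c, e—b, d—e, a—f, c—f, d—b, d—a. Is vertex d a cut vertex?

Yes

Deleting d raises the number of components from 1 to 2, so d is a cut vertex.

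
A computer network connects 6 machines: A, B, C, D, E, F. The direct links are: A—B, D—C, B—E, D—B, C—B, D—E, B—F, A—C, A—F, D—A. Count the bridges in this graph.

0

The edges on the cycle D-A-C-B-D are not bridges since each lies on that cycle.
Every edge lies on some cycle, so there are no bridges.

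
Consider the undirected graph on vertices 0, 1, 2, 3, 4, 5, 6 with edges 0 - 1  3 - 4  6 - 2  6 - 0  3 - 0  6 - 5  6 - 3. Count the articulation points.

Removing 0 increases the component count from 1 to 2, so 0 is a cut vertex.
Removing 3 increases the component count from 1 to 2, so 3 is a cut vertex.
Removing 6 increases the component count from 1 to 3, so 6 is a cut vertex.
By contrast removing 2 leaves 1 component; it is not a cut vertex. No other vertex is a cut vertex either.

3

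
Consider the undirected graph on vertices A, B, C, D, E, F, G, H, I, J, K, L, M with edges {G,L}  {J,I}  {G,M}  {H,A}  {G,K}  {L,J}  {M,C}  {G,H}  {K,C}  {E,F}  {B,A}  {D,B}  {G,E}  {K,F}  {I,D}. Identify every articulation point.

G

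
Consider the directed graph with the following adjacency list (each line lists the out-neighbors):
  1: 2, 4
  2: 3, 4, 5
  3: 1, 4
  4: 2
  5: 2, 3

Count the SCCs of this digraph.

1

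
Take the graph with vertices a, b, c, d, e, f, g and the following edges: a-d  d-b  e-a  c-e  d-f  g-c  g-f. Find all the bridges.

b-d

The edges on the cycle g-c-e-a-d-f-g are not bridges since each lies on that cycle.
But removing d-b disconnects d from b — this is a bridge.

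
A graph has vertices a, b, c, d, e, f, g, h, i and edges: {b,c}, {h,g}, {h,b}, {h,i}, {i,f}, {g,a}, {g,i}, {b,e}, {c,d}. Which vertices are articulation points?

Removing b increases the component count from 1 to 3, so b is a cut vertex.
Removing c increases the component count from 1 to 2, so c is a cut vertex.
Removing g increases the component count from 1 to 2, so g is a cut vertex.
Likewise h, i are cut vertices.
By contrast removing a leaves 1 component; it is not a cut vertex. No other vertex is a cut vertex either.

b, c, g, h, i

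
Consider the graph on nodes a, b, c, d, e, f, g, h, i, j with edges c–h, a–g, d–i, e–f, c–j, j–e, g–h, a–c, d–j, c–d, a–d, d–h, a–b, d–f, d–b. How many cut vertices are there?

1

Removing d increases the component count from 1 to 2, so d is a cut vertex.
By contrast removing c leaves 1 component; it is not a cut vertex. No other vertex is a cut vertex either.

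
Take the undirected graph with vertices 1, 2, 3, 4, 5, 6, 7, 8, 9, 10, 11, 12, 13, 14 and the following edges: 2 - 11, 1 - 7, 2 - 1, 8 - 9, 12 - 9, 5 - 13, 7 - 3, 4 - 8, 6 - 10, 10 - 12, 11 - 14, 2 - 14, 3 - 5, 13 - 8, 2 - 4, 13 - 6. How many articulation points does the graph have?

1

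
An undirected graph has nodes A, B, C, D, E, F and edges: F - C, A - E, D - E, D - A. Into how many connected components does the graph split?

B is isolated — a component by itself.
Starting from C we can reach C, F. That is one component of size 2.
Starting from A we can reach A, D, E. That is one component of size 3.
Total: 3 components.

3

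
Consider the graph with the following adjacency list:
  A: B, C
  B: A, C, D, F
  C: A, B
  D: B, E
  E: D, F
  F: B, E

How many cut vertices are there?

1

Removing B increases the component count from 1 to 2, so B is a cut vertex.
By contrast removing A leaves 1 component; it is not a cut vertex. No other vertex is a cut vertex either.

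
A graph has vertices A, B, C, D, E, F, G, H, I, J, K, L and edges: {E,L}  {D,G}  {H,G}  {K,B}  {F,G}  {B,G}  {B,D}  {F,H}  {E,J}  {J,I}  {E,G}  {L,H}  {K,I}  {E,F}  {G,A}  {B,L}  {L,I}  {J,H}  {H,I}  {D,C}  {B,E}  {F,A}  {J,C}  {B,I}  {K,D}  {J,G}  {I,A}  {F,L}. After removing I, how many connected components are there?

With I gone, the remaining components are: {A, B, C, D, E, F, G, H, J, K, L}.
That is 1 component.

1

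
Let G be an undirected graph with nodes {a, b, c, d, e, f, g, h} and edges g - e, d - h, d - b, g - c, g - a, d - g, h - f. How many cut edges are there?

7

removing d - h disconnects d from h; removing e - g disconnects e from g; removing f - h disconnects f from h; removing a - g disconnects a from g — these are bridges.
In total 7 edges are bridges.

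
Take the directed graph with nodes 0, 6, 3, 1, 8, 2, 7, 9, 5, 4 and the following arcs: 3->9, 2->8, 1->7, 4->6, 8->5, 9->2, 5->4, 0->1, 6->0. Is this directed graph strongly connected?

There is no directed path from 0 to 5, so the graph is not strongly connected.

No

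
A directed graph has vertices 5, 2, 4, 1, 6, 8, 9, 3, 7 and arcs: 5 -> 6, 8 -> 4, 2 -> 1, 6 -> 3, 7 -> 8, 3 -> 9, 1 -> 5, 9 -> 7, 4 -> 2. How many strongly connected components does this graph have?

1

{1, 2, 3, 4, 5, 6, 7, 8, 9} are all mutually reachable — one SCC of size 9.
That gives 1 strongly connected component.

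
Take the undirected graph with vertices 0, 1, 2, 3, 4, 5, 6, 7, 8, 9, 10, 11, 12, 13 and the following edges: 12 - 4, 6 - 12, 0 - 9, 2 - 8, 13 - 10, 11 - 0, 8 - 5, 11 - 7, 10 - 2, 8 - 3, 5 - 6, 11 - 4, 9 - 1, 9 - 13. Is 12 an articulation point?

No

Deleting 12 leaves 1 component (was 1) (its neighbors 4, 6 remain connected to each other), so 12 is not a cut vertex.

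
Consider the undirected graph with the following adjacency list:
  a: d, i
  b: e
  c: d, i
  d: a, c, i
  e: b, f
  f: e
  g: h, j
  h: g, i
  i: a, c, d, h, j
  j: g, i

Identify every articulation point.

Removing e increases the component count from 2 to 3, so e is a cut vertex.
Removing i increases the component count from 2 to 3, so i is a cut vertex.
By contrast removing h leaves 2 components; it is not a cut vertex. No other vertex is a cut vertex either.

e, i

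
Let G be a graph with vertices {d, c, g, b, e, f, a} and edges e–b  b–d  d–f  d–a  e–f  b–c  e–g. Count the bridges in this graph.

3

The edges on the cycle e-b-d-f-e are not bridges since each lies on that cycle.
But removing d–a disconnects d from a; removing b–c disconnects b from c; removing e–g disconnects e from g — these are bridges.
That makes 3 bridges.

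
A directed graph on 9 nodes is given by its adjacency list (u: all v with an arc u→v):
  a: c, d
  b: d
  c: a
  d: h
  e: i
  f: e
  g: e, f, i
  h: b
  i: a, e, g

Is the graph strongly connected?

No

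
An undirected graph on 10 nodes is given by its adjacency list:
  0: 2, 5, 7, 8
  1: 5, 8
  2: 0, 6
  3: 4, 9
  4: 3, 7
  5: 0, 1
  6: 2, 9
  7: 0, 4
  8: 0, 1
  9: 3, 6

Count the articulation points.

Removing 0 increases the component count from 1 to 2, so 0 is a cut vertex.
By contrast removing 7 leaves 1 component; it is not a cut vertex. No other vertex is a cut vertex either.

1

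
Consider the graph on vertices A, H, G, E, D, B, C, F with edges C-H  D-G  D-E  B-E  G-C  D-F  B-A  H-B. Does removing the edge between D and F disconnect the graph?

Yes

Removing D-F leaves no path between D and F: the component count goes from 1 to 2. So it is a bridge.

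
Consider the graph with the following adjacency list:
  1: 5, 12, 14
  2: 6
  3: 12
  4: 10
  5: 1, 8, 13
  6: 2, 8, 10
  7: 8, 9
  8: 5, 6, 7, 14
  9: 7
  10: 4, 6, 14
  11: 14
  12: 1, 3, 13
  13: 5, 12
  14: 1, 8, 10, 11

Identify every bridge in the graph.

The edges on the cycle 14-8-5-13-12-1-14 are not bridges since each lies on that cycle.
But removing 7-9 disconnects 7 from 9; removing 8-7 disconnects 8 from 7; removing 4-10 disconnects 4 from 10; removing 12-3 disconnects 12 from 3 — these are bridges.
In total 6 edges are bridges.

10-4, 11-14, 12-3, 2-6, 7-8, 7-9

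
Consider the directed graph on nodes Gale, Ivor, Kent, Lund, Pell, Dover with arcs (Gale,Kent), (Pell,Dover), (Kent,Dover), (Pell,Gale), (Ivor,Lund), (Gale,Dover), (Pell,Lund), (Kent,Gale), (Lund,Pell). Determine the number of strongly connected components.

{Gale, Kent} are all mutually reachable — one SCC of size 2.
{Lund, Pell} are all mutually reachable — one SCC of size 2.
{Ivor} is an SCC by itself.
{Dover} is an SCC by itself.
That gives 4 strongly connected components.

4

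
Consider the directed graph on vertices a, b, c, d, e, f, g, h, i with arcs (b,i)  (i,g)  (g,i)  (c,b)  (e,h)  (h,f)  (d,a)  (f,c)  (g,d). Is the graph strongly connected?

No

There is no directed path from h to e, so the graph is not strongly connected.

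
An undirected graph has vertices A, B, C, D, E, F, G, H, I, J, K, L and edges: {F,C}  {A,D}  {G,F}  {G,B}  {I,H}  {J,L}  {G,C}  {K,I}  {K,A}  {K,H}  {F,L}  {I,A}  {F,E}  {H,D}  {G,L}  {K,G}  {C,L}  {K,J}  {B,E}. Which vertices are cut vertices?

Removing K increases the component count from 1 to 2, so K is a cut vertex.
By contrast removing J leaves 1 component; it is not a cut vertex. No other vertex is a cut vertex either.

K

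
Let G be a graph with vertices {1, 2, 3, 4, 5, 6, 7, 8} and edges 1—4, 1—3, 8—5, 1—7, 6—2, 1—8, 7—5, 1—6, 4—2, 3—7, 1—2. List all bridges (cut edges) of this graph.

The edges on the cycle 1-3-7-1 are not bridges since each lies on that cycle.
Every edge lies on some cycle, so there are no bridges.

none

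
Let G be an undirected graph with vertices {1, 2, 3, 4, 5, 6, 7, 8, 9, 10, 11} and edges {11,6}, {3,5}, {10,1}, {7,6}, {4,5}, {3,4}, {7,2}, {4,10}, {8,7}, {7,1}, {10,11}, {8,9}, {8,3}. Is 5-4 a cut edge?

No

After removing 5-4, the path 5-3-4 still connects them, so the edge is not a bridge.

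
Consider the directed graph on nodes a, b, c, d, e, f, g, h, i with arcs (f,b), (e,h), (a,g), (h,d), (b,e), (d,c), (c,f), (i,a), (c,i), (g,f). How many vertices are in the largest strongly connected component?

{a, b, c, d, e, f, g, h, i} are all mutually reachable — one SCC of size 9.
The largest has 9 vertices.

9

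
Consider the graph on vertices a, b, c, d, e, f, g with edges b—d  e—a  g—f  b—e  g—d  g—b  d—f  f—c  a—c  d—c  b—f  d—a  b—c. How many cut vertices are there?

0

Removing g, for instance, still leaves 1 component. No single vertex removal increases the component count — the graph has no articulation points.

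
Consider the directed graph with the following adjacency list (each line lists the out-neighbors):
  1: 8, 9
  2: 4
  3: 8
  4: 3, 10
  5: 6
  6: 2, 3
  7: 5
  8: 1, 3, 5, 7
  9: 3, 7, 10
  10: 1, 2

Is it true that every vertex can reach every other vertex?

From 7 we can reach every vertex (1, 2, 3, 4, 5, 6, 7, 8, 9, 10), and every vertex can reach 7 (1, 2, 3, 4, 5, 6, 7, 8, 9, 10). So the whole graph is one strongly connected component.

Yes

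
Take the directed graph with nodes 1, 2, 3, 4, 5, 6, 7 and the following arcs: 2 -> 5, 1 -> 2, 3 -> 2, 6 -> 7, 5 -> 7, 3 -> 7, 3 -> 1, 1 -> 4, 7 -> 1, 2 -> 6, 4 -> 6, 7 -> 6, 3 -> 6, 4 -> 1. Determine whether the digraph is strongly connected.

No

There is no directed path from 5 to 3, so the graph is not strongly connected.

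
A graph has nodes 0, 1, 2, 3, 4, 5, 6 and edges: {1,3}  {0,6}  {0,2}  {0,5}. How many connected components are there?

3

4 is isolated — a component by itself.
Starting from 1 we can reach 1, 3. That is one component of size 2.
Starting from 0 we can reach 0, 2, 5, 6. That is one component of size 4.
Total: 3 components.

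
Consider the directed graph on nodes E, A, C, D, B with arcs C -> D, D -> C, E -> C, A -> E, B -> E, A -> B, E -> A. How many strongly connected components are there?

2

{A, B, E} are all mutually reachable — one SCC of size 3.
{C, D} are all mutually reachable — one SCC of size 2.
That gives 2 strongly connected components.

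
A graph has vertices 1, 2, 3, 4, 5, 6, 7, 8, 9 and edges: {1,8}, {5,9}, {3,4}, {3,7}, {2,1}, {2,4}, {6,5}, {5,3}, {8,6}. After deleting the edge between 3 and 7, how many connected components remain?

Before removal there is 1 component.
3 - 7 is a bridge — removing it separates 3's side from 7's side.
After removal: 2 components.

2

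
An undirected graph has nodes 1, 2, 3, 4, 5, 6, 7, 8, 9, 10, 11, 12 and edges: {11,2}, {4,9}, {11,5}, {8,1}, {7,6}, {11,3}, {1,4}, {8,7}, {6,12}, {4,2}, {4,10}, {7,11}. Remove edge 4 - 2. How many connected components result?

1

4 and 2 are still connected via 4-1-8-7-11-2, so the component count stays at 1.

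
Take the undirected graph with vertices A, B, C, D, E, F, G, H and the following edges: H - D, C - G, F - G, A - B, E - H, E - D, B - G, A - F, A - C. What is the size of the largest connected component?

5

Starting from D we can reach D, E, H. That is one component of size 3.
Starting from A we can reach A, B, C, F, G. That is one component of size 5.
The largest has 5 vertices.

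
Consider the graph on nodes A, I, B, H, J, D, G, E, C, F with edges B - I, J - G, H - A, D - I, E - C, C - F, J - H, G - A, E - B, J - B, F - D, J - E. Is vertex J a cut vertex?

Yes

Deleting J raises the number of components from 1 to 2, so J is a cut vertex.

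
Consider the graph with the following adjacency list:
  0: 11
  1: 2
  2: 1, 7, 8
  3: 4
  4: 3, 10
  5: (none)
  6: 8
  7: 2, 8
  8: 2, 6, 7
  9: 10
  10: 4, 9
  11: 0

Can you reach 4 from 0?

The component containing 0 is {0, 11}, and 4 is not in it.

No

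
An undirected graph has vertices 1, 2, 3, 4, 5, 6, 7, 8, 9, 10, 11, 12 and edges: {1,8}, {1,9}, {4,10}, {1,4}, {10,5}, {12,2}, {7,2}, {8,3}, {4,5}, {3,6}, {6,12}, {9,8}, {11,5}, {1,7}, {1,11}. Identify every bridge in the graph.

none

The edges on the cycle 1-9-8-1 are not bridges since each lies on that cycle.
Every edge lies on some cycle, so there are no bridges.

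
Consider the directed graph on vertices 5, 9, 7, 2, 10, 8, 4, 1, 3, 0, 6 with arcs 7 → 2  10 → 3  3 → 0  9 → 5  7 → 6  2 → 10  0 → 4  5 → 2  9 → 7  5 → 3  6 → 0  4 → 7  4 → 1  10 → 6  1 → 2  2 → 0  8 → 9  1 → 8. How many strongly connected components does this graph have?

{0, 1, 2, 3, 4, 5, 6, 7, 8, 9, 10} are all mutually reachable — one SCC of size 11.
That gives 1 strongly connected component.

1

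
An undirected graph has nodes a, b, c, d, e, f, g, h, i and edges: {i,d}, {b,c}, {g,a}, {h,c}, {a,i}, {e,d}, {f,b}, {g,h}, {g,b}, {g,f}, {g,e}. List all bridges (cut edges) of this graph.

The edges on the cycle g-a-i-d-e-g are not bridges since each lies on that cycle.
Every edge lies on some cycle, so there are no bridges.

none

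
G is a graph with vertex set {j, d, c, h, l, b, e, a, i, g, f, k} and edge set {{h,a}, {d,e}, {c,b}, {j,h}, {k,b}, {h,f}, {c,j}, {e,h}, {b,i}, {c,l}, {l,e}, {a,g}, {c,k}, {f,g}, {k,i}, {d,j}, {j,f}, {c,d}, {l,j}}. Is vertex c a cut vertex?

Deleting c raises the number of components from 1 to 2, so c is a cut vertex.

Yes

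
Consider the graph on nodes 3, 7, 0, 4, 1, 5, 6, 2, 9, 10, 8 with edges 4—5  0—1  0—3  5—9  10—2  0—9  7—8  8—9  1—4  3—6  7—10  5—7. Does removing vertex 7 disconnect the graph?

Yes

Deleting 7 raises the number of components from 1 to 2, so 7 is a cut vertex.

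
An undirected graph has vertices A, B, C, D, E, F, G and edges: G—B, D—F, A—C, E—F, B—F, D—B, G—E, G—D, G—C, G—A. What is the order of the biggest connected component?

7

Starting from A we can reach A, B, C, D, E, F, G. That is one component of size 7.
The largest has 7 vertices.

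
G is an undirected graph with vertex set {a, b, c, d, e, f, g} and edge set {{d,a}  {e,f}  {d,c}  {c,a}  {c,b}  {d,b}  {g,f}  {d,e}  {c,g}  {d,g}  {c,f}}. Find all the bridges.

The edges on the cycle d-e-f-g-d are not bridges since each lies on that cycle.
Every edge lies on some cycle, so there are no bridges.

none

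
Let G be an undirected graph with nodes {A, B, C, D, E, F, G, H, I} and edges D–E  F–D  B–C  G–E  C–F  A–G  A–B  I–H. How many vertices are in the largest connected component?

7

Starting from H we can reach H, I. That is one component of size 2.
Starting from A we can reach A, B, C, D, E, F, G. That is one component of size 7.
The largest has 7 vertices.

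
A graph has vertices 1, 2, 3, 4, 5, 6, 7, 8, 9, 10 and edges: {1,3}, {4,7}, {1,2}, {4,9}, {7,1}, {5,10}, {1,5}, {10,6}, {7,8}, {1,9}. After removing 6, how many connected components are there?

1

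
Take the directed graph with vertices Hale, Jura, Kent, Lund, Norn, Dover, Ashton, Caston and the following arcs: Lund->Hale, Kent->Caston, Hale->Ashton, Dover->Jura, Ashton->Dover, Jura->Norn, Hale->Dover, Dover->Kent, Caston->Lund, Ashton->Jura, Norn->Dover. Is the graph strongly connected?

From Dover we can reach every vertex (Hale, Jura, Kent, Lund, Norn, Dover, Ashton, Caston), and every vertex can reach Dover (Hale, Jura, Kent, Lund, Norn, Dover, Ashton, Caston). So the whole graph is one strongly connected component.

Yes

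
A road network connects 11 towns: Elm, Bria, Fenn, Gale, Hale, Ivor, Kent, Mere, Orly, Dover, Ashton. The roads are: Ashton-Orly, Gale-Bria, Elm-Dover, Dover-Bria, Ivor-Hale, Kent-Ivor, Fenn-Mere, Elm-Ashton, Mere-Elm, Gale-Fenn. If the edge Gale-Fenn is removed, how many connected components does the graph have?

2

Gale and Fenn are still connected via Gale-Bria-Dover-Elm-Mere-Fenn, so the component count stays at 2.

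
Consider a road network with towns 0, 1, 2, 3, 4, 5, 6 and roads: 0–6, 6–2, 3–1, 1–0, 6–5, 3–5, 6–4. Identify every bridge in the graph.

The edges on the cycle 3-1-0-6-5-3 are not bridges since each lies on that cycle.
But removing 6–4 disconnects 6 from 4; removing 6–2 disconnects 6 from 2 — these are bridges.

2-6, 4-6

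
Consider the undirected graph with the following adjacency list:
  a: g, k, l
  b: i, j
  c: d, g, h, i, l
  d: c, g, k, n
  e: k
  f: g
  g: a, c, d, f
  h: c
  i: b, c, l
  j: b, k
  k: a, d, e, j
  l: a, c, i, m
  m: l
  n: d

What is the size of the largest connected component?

Starting from a we can reach a, b, c, d, e, f, g, h, i, j, k, l, m, n. That is one component of size 14.
The largest has 14 vertices.

14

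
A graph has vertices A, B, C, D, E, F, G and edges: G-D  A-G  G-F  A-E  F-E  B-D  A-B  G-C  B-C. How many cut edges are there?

The edges on the cycle A-B-D-G-A are not bridges since each lies on that cycle.
Every edge lies on some cycle, so there are no bridges.

0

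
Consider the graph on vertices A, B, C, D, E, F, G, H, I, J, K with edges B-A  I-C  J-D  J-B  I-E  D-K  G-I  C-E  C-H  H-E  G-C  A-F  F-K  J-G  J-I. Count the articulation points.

1

Removing J increases the component count from 1 to 2, so J is a cut vertex.
By contrast removing E leaves 1 component; it is not a cut vertex. No other vertex is a cut vertex either.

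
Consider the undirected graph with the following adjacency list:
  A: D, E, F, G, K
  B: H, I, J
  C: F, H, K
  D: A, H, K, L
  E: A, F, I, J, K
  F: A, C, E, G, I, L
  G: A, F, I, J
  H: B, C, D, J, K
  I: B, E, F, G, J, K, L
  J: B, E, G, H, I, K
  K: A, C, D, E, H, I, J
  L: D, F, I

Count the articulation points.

0

Removing J, for instance, still leaves 1 component. No single vertex removal increases the component count — the graph has no articulation points.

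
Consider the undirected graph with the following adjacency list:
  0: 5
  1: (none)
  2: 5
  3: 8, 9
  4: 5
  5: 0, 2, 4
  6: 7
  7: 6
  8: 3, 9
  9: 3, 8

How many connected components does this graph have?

4

1 is isolated — a component by itself.
Starting from 6 we can reach 6, 7. That is one component of size 2.
Starting from 3 we can reach 3, 8, 9. That is one component of size 3.
Starting from 0 we can reach 0, 2, 4, 5. That is one component of size 4.
Total: 4 components.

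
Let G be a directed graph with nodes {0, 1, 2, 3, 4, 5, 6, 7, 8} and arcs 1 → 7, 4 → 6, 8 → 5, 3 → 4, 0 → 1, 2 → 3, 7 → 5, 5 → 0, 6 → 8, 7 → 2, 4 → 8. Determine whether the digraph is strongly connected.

Yes

From 6 we can reach every vertex (0, 1, 2, 3, 4, 5, 6, 7, 8), and every vertex can reach 6 (0, 1, 2, 3, 4, 5, 6, 7, 8). So the whole graph is one strongly connected component.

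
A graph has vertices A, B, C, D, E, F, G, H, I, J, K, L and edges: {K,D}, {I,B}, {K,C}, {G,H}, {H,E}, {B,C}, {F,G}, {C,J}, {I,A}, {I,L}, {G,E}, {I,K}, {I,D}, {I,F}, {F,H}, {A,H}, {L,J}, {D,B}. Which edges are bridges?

none

The edges on the cycle I-K-D-I are not bridges since each lies on that cycle.
Every edge lies on some cycle, so there are no bridges.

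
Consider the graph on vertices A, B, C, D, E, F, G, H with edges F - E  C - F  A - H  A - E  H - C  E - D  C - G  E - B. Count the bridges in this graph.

The edges on the cycle A-H-C-F-E-A are not bridges since each lies on that cycle.
But removing E - D disconnects E from D; removing E - B disconnects E from B; removing C - G disconnects C from G — these are bridges.
That makes 3 bridges.

3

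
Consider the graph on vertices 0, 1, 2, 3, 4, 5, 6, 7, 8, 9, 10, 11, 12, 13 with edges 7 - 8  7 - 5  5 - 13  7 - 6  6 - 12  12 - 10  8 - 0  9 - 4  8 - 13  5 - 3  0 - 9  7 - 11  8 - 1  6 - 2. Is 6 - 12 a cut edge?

Removing 6 - 12 leaves no path between 6 and 12: the component count goes from 1 to 2. So it is a bridge.

Yes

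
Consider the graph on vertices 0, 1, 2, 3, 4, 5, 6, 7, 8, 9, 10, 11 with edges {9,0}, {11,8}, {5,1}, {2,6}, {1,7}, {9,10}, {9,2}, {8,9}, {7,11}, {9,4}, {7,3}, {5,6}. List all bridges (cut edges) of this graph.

The edges on the cycle 5-1-7-11-8-9-2-6-5 are not bridges since each lies on that cycle.
But removing 3 - 7 disconnects 3 from 7; removing 4 - 9 disconnects 4 from 9; removing 0 - 9 disconnects 0 from 9; removing 10 - 9 disconnects 10 from 9 — these are bridges.

0-9, 10-9, 3-7, 4-9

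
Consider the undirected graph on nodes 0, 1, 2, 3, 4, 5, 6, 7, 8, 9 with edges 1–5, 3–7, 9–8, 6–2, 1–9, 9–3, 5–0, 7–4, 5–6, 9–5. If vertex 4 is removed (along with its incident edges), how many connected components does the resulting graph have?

1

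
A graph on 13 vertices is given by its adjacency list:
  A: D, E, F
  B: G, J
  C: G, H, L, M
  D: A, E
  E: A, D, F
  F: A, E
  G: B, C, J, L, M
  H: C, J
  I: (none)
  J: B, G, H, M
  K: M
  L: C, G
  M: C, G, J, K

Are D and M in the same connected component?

The component containing D is {A, D, E, F}, and M is not in it.

No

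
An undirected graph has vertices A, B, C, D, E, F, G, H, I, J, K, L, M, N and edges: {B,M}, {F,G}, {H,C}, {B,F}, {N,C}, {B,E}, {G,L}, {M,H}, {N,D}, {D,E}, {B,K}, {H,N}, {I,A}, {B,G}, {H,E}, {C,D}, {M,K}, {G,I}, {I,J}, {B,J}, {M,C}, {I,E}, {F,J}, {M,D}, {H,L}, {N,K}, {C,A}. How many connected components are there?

1

Starting from A we can reach A, B, C, D, E, F, G, H, I, J, K, L, M, N. That is one component of size 14.
Total: 1 component.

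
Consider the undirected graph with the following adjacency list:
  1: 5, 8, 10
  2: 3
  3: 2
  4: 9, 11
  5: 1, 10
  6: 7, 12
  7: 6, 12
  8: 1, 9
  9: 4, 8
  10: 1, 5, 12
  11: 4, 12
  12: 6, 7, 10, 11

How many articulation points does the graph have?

1

Removing 12 increases the component count from 2 to 3, so 12 is a cut vertex.
By contrast removing 4 leaves 2 components; it is not a cut vertex. No other vertex is a cut vertex either.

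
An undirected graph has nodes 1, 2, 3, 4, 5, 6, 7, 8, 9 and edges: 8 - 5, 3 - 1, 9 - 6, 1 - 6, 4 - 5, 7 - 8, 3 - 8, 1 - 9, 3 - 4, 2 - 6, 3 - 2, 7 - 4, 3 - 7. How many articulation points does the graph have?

1

Removing 3 increases the component count from 1 to 2, so 3 is a cut vertex.
By contrast removing 9 leaves 1 component; it is not a cut vertex. No other vertex is a cut vertex either.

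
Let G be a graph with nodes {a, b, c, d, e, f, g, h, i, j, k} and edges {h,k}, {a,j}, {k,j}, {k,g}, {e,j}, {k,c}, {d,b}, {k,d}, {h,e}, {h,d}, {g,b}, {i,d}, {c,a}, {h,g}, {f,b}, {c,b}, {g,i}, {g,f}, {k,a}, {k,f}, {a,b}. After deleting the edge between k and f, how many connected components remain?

k and f are still connected via k-g-f, so the component count stays at 1.

1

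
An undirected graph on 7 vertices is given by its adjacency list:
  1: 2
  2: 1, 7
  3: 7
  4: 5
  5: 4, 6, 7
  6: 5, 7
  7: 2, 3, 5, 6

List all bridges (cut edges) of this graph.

1-2, 2-7, 3-7, 4-5

The edges on the cycle 7-6-5-7 are not bridges since each lies on that cycle.
But removing 5-4 disconnects 5 from 4; removing 2-1 disconnects 2 from 1; removing 7-2 disconnects 7 from 2; removing 7-3 disconnects 7 from 3 — these are bridges.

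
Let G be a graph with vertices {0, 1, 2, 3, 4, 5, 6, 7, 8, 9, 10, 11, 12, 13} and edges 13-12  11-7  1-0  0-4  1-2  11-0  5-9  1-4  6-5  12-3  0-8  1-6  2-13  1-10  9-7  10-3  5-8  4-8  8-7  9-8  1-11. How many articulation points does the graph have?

1

Removing 1 increases the component count from 1 to 2, so 1 is a cut vertex.
By contrast removing 0 leaves 1 component; it is not a cut vertex. No other vertex is a cut vertex either.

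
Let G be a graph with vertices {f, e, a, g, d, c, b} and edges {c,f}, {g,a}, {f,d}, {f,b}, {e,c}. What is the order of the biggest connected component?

5

Starting from a we can reach a, g. That is one component of size 2.
Starting from b we can reach b, c, d, e, f. That is one component of size 5.
The largest has 5 vertices.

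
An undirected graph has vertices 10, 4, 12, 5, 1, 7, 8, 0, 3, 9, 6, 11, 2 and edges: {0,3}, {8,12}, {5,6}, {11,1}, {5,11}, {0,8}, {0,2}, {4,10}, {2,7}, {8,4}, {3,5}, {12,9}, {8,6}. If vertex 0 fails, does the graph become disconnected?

Yes

Deleting 0 raises the number of components from 1 to 2, so 0 is a cut vertex.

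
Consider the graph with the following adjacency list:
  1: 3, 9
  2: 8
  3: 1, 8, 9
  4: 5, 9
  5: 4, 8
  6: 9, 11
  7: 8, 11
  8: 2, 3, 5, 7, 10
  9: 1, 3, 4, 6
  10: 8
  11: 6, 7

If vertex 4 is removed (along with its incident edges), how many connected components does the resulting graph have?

1

With 4 gone, the remaining components are: {1, 2, 3, 5, 6, 7, 8, 9, 10, 11}.
That is 1 component.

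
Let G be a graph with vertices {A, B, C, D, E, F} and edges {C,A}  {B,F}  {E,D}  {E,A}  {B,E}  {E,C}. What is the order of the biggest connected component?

Starting from A we can reach A, B, C, D, E, F. That is one component of size 6.
The largest has 6 vertices.

6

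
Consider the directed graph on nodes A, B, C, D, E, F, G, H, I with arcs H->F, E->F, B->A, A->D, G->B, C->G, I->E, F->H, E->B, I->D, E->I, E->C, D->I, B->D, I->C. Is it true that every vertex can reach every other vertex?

No

There is no directed path from F to B, so the graph is not strongly connected.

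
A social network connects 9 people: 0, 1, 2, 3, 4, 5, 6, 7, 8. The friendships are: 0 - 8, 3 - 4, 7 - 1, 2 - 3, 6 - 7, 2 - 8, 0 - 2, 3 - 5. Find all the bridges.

1-7, 2-3, 3-4, 3-5, 6-7

The edges on the cycle 0-2-8-0 are not bridges since each lies on that cycle.
But removing 4 - 3 disconnects 4 from 3; removing 6 - 7 disconnects 6 from 7; removing 1 - 7 disconnects 1 from 7; removing 3 - 5 disconnects 3 from 5 — these are bridges.
In total 5 edges are bridges.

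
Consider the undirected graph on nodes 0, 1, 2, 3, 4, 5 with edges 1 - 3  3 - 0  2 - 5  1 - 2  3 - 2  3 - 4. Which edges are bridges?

0-3, 2-5, 3-4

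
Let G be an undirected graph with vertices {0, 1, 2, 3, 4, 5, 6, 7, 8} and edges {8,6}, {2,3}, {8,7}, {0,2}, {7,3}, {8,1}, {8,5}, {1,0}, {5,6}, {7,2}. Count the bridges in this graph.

The edges on the cycle 8-5-6-8 are not bridges since each lies on that cycle.
Every edge lies on some cycle, so there are no bridges.

0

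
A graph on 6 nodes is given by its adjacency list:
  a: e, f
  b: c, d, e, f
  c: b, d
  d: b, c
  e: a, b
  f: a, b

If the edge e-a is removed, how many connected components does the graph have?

e and a are still connected via e-b-f-a, so the component count stays at 1.

1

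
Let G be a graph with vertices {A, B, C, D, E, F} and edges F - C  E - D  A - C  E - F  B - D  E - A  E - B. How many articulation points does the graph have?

1

Removing E increases the component count from 1 to 2, so E is a cut vertex.
By contrast removing F leaves 1 component; it is not a cut vertex. No other vertex is a cut vertex either.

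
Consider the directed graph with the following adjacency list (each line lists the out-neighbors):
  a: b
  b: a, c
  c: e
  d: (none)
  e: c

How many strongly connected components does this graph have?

3

{a, b} are all mutually reachable — one SCC of size 2.
{c, e} are all mutually reachable — one SCC of size 2.
{d} is an SCC by itself.
That gives 3 strongly connected components.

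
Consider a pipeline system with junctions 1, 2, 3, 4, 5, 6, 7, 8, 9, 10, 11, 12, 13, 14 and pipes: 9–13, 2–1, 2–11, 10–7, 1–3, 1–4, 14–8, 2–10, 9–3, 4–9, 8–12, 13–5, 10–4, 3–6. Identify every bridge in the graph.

10-7, 11-2, 12-8, 13-5, 13-9, 14-8, 3-6

The edges on the cycle 1-4-9-3-1 are not bridges since each lies on that cycle.
But removing 10–7 disconnects 10 from 7; removing 14–8 disconnects 14 from 8; removing 5–13 disconnects 5 from 13; removing 13–9 disconnects 13 from 9 — these are bridges.
In total 7 edges are bridges.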